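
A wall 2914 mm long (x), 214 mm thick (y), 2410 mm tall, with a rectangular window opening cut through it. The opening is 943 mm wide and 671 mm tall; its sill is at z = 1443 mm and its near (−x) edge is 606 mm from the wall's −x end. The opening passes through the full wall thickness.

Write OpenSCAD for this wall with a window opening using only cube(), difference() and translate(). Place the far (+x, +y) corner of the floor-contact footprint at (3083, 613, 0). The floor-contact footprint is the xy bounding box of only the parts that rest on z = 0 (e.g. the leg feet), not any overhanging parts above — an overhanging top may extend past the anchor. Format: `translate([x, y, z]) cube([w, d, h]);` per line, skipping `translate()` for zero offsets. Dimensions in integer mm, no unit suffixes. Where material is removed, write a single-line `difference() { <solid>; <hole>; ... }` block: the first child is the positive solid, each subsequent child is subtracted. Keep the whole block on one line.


difference() { translate([169, 399, 0]) cube([2914, 214, 2410]); translate([775, 399, 1443]) cube([943, 214, 671]); }


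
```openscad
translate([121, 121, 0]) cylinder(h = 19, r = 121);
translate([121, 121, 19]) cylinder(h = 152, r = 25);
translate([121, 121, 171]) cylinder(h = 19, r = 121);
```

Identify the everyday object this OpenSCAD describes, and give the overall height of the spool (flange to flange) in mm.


A spool. The overall height is 190 mm.

Three coaxial cylinders, large–small–large — a spool. Two 19 mm flanges and a 152 mm core give 19 + 152 + 19 = 190 mm.


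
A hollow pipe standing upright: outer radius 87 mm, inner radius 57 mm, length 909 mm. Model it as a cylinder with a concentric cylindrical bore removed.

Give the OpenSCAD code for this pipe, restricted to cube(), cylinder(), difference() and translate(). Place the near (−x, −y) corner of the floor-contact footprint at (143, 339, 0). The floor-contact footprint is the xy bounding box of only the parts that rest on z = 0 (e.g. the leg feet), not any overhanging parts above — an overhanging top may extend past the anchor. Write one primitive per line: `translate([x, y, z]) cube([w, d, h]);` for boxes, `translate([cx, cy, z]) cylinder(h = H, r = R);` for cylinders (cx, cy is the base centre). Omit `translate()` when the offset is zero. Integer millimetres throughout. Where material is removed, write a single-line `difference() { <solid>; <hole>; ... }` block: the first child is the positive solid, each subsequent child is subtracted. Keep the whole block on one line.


difference() { translate([230, 426, 0]) cylinder(h = 909, r = 87); translate([230, 426, 0]) cylinder(h = 909, r = 57); }


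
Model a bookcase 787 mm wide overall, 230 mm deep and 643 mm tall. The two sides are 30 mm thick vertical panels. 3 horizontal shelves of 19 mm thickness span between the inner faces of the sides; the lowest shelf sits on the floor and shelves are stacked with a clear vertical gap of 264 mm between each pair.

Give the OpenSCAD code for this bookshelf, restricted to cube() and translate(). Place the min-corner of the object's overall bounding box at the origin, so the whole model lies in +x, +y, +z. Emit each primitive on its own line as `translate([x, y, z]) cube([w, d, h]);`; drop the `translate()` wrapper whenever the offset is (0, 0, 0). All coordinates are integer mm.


cube([30, 230, 643]);
translate([757, 0, 0]) cube([30, 230, 643]);
translate([30, 0, 0]) cube([727, 230, 19]);
translate([30, 0, 283]) cube([727, 230, 19]);
translate([30, 0, 566]) cube([727, 230, 19]);


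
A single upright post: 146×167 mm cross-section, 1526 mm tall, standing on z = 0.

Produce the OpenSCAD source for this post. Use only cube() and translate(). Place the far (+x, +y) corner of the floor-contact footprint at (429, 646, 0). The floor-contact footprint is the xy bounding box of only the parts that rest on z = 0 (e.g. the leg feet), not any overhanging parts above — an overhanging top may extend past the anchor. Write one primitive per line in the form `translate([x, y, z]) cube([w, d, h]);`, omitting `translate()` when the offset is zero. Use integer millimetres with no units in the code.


translate([283, 479, 0]) cube([146, 167, 1526]);


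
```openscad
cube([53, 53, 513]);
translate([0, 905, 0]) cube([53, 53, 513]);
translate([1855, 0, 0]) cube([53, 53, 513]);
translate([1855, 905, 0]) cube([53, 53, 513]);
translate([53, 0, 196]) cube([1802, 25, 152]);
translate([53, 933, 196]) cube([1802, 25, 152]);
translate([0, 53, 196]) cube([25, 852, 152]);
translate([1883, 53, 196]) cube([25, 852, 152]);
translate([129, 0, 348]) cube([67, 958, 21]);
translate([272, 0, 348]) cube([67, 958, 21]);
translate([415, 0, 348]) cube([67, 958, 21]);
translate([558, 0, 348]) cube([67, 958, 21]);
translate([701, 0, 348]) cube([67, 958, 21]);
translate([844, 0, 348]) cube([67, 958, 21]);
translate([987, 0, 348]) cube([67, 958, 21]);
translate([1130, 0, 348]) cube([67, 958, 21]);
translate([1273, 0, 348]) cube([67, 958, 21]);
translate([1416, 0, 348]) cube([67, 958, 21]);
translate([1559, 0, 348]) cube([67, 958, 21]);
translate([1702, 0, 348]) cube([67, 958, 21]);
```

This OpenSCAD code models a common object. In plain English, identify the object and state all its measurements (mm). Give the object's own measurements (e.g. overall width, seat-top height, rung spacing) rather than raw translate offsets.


A bed frame 1908 mm long (x) by 958 mm wide (y). Four 53×53 mm corner posts, 513 mm tall, at the corners of the footprint. Four rails of 25 mm thickness and 152 mm height run between adjacent posts with their undersides at z = 196 mm, their outer faces flush with the outside of the frame (the two x-running rails run between the posts' inner faces; the two y-running rails run between the posts' inner faces). 12 slats, each 67 mm wide (x) and 21 mm thick, lie across the top of the two x-running rails, running the full 958 mm width of the frame in y; along x they sit between the end posts with a 76 mm gap after the −x posts and between neighbouring slats, leaving 86 mm before the +x posts.


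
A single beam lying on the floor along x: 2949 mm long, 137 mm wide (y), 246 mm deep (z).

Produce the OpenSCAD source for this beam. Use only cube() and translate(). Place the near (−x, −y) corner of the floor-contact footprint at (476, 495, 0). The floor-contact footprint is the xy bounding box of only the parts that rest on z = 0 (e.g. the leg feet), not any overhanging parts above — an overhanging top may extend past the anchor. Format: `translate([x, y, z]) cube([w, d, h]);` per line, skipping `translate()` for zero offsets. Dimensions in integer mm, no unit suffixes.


translate([476, 495, 0]) cube([2949, 137, 246]);


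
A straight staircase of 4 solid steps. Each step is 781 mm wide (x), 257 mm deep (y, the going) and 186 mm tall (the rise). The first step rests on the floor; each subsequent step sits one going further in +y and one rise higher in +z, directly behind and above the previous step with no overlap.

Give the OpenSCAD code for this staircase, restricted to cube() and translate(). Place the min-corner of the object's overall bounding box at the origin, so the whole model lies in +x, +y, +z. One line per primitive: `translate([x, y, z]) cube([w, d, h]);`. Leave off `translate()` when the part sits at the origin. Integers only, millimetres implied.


cube([781, 257, 186]);
translate([0, 257, 186]) cube([781, 257, 186]);
translate([0, 514, 372]) cube([781, 257, 186]);
translate([0, 771, 558]) cube([781, 257, 186]);


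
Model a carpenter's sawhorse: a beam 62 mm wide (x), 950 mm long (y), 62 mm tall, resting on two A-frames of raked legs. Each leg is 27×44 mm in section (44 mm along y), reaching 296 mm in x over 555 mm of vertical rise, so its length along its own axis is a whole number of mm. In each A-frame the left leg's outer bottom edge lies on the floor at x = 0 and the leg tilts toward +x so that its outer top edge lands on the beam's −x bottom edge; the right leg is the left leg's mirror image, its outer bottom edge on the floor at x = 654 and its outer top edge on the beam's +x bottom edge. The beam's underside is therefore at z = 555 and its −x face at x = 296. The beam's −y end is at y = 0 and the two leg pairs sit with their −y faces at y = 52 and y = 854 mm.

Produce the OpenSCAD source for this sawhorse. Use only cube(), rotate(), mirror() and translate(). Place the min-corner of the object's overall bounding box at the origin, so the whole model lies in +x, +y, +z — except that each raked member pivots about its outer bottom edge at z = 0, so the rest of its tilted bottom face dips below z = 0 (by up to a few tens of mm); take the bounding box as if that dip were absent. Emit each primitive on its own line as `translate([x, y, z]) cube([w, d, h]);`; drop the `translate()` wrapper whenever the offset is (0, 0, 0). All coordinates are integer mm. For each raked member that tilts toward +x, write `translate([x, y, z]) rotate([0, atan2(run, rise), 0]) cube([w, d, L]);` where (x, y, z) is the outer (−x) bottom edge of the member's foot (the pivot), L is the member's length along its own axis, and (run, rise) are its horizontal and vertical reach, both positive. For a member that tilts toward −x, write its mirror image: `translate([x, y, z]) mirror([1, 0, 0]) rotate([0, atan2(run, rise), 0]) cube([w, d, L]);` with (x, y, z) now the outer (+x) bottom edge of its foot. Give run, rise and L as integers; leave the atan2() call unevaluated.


translate([296, 0, 555]) cube([62, 950, 62]);
translate([0, 52, 0]) rotate([0, atan2(296, 555), 0]) cube([27, 44, 629]);
translate([654, 52, 0]) mirror([1, 0, 0]) rotate([0, atan2(296, 555), 0]) cube([27, 44, 629]);
translate([0, 854, 0]) rotate([0, atan2(296, 555), 0]) cube([27, 44, 629]);
translate([654, 854, 0]) mirror([1, 0, 0]) rotate([0, atan2(296, 555), 0]) cube([27, 44, 629]);


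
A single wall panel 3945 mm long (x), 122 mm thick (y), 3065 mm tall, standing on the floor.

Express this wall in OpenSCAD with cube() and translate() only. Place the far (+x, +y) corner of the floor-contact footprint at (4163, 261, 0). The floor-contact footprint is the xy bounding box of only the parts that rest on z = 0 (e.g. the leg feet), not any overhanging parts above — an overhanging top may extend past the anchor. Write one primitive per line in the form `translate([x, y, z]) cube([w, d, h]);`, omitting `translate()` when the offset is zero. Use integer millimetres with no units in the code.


translate([218, 139, 0]) cube([3945, 122, 3065]);


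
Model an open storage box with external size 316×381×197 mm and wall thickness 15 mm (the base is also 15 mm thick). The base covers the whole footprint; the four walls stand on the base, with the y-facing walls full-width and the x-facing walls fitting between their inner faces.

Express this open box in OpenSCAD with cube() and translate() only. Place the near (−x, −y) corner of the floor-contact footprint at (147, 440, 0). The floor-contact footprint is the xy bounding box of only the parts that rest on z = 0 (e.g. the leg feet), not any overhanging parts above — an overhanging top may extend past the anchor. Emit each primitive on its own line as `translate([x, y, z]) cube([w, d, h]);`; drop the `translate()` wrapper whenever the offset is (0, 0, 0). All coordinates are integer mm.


translate([147, 440, 0]) cube([316, 381, 15]);
translate([147, 440, 15]) cube([316, 15, 182]);
translate([147, 806, 15]) cube([316, 15, 182]);
translate([147, 455, 15]) cube([15, 351, 182]);
translate([448, 455, 15]) cube([15, 351, 182]);


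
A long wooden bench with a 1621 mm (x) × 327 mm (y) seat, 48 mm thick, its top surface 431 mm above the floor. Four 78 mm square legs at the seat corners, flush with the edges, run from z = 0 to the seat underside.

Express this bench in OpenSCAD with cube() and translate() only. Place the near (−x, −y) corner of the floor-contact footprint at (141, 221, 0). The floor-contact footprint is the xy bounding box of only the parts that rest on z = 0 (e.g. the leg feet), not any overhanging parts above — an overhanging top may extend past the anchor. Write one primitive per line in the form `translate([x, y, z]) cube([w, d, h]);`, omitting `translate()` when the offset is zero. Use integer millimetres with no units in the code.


// leg_h = 431 − 48 = 383
translate([141, 221, 383]) cube([1621, 327, 48]);
translate([141, 221, 0]) cube([78, 78, 383]);
translate([141, 470, 0]) cube([78, 78, 383]);
translate([1684, 221, 0]) cube([78, 78, 383]);
translate([1684, 470, 0]) cube([78, 78, 383]);


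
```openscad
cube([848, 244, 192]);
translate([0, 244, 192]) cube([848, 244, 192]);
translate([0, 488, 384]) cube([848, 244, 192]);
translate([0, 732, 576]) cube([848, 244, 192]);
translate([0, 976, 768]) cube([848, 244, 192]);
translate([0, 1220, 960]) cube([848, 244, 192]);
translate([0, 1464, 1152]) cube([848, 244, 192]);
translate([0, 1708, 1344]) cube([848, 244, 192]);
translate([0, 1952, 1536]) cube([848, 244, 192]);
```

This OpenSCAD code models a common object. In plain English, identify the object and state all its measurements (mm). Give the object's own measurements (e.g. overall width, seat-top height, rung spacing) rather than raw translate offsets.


A straight staircase of 9 solid steps. Each step is 848 mm wide (x), 244 mm deep (y, the going) and 192 mm tall (the rise). The first step rests on the floor; each subsequent step sits one going further in +y and one rise higher in +z, directly behind and above the previous step with no overlap.


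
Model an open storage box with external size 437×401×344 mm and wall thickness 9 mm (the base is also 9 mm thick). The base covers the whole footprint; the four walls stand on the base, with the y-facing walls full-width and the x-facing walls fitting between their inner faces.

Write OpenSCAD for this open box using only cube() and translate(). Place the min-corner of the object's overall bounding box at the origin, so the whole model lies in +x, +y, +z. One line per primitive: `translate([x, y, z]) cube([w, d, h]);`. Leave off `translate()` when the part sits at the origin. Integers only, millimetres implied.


cube([437, 401, 9]);
translate([0, 0, 9]) cube([437, 9, 335]);
translate([0, 392, 9]) cube([437, 9, 335]);
translate([0, 9, 9]) cube([9, 383, 335]);
translate([428, 9, 9]) cube([9, 383, 335]);


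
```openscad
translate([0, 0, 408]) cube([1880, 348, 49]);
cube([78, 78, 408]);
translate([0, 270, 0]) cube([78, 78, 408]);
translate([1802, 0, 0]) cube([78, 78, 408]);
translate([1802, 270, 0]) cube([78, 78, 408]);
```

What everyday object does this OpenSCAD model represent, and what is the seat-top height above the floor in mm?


A bench. The seat-top height is 457 mm.

A long slab on four corner posts — a bench. The slab sits at z = 408 with thickness 49, so the top is 408 + 49 = 457 mm.


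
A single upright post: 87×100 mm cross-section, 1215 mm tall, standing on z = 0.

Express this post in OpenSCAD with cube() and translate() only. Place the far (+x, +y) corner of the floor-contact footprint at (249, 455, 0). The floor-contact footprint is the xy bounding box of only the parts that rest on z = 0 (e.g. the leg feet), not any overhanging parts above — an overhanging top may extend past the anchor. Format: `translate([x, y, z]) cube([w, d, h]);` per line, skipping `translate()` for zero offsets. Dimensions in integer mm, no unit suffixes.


translate([162, 355, 0]) cube([87, 100, 1215]);


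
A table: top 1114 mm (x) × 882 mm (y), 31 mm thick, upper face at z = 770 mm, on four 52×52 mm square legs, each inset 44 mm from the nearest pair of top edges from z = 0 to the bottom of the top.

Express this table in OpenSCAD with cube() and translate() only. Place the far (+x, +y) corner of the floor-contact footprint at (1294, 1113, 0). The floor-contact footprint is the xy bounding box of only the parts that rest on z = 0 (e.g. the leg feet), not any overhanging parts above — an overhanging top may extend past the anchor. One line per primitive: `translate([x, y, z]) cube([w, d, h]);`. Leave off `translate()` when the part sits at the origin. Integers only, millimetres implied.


translate([224, 275, 739]) cube([1114, 882, 31]);
translate([268, 319, 0]) cube([52, 52, 739]);
translate([1242, 319, 0]) cube([52, 52, 739]);
translate([268, 1061, 0]) cube([52, 52, 739]);
translate([1242, 1061, 0]) cube([52, 52, 739]);


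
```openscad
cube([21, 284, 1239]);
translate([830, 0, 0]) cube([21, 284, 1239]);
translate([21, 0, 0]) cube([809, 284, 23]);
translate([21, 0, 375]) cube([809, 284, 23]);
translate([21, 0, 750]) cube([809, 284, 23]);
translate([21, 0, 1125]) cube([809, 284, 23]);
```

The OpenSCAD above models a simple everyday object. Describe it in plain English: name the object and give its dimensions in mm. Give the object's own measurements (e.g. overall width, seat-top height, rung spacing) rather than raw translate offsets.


An open bookshelf. Two side panels, each 21 mm thick, 284 mm deep and 1239 mm tall, stand 851 mm apart (outside-to-outside). Between them sit 4 shelves, each 23 mm thick and 284 mm deep, spanning the full gap between the sides. The bottom shelf rests on the floor (its underside at z = 0) and the clear gap between one shelf's top and the next shelf's underside is 352 mm.


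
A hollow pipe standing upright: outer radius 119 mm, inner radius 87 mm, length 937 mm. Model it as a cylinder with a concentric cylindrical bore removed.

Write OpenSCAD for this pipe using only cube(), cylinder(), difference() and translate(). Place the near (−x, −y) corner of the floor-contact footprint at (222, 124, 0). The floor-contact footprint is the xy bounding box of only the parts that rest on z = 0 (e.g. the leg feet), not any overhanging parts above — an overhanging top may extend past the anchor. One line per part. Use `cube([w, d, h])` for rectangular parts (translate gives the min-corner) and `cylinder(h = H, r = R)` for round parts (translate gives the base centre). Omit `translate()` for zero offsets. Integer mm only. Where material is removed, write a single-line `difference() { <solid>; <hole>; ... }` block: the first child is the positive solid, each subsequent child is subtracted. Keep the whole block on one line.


difference() { translate([341, 243, 0]) cylinder(h = 937, r = 119); translate([341, 243, 0]) cylinder(h = 937, r = 87); }


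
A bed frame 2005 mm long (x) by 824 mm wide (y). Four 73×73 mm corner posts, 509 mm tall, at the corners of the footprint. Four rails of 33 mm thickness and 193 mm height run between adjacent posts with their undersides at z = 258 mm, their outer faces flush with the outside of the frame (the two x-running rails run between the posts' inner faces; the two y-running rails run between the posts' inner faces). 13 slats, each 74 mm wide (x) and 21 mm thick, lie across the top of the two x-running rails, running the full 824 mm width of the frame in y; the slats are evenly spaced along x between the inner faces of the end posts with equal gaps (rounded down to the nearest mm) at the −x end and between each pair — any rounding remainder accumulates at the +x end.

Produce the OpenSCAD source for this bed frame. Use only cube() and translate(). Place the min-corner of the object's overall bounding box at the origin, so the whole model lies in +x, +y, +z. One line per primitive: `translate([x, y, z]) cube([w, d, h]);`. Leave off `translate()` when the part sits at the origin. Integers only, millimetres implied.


cube([73, 73, 509]);
translate([0, 751, 0]) cube([73, 73, 509]);
translate([1932, 0, 0]) cube([73, 73, 509]);
translate([1932, 751, 0]) cube([73, 73, 509]);
translate([73, 0, 258]) cube([1859, 33, 193]);
translate([73, 791, 258]) cube([1859, 33, 193]);
translate([0, 73, 258]) cube([33, 678, 193]);
translate([1972, 73, 258]) cube([33, 678, 193]);
translate([137, 0, 451]) cube([74, 824, 21]);
translate([275, 0, 451]) cube([74, 824, 21]);
translate([413, 0, 451]) cube([74, 824, 21]);
translate([551, 0, 451]) cube([74, 824, 21]);
translate([689, 0, 451]) cube([74, 824, 21]);
translate([827, 0, 451]) cube([74, 824, 21]);
translate([965, 0, 451]) cube([74, 824, 21]);
translate([1103, 0, 451]) cube([74, 824, 21]);
translate([1241, 0, 451]) cube([74, 824, 21]);
translate([1379, 0, 451]) cube([74, 824, 21]);
translate([1517, 0, 451]) cube([74, 824, 21]);
translate([1655, 0, 451]) cube([74, 824, 21]);
translate([1793, 0, 451]) cube([74, 824, 21]);


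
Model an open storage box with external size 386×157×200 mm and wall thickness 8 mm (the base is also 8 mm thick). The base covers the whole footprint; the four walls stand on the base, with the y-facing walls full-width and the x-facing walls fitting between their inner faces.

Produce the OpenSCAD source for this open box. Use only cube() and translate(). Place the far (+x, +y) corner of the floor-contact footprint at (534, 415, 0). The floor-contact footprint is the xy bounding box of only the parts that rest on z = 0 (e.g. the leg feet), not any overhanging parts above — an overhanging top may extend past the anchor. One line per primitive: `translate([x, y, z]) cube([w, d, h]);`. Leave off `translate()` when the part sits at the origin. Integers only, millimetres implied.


translate([148, 258, 0]) cube([386, 157, 8]);
translate([148, 258, 8]) cube([386, 8, 192]);
translate([148, 407, 8]) cube([386, 8, 192]);
translate([148, 266, 8]) cube([8, 141, 192]);
translate([526, 266, 8]) cube([8, 141, 192]);


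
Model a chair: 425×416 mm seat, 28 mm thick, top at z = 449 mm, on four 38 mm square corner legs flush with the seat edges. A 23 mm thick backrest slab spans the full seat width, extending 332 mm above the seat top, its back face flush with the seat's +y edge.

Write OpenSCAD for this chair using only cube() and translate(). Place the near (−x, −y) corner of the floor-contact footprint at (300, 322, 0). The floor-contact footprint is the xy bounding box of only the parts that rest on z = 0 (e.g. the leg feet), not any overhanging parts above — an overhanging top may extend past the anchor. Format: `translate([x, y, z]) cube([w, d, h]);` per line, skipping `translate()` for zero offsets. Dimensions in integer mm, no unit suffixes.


// leg_h = 449 - 28 = 421
translate([300, 322, 421]) cube([425, 416, 28]);
translate([300, 322, 0]) cube([38, 38, 421]);
translate([687, 322, 0]) cube([38, 38, 421]);
translate([300, 700, 0]) cube([38, 38, 421]);
translate([687, 700, 0]) cube([38, 38, 421]);
translate([300, 715, 449]) cube([425, 23, 332]);


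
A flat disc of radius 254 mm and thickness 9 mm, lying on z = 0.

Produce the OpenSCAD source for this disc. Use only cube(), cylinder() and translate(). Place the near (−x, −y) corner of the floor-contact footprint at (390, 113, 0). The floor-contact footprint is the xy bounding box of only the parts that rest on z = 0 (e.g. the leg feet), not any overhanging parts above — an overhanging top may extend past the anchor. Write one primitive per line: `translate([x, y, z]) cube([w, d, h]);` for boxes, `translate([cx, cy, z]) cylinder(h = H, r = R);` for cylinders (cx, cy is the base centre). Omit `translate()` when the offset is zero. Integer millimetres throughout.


translate([644, 367, 0]) cylinder(h = 9, r = 254);


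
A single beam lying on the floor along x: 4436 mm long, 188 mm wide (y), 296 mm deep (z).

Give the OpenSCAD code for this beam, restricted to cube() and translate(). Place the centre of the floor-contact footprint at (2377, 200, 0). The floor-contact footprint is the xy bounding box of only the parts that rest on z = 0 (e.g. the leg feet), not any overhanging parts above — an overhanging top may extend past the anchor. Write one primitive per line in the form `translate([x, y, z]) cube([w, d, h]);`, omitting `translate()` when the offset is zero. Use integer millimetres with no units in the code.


translate([159, 106, 0]) cube([4436, 188, 296]);


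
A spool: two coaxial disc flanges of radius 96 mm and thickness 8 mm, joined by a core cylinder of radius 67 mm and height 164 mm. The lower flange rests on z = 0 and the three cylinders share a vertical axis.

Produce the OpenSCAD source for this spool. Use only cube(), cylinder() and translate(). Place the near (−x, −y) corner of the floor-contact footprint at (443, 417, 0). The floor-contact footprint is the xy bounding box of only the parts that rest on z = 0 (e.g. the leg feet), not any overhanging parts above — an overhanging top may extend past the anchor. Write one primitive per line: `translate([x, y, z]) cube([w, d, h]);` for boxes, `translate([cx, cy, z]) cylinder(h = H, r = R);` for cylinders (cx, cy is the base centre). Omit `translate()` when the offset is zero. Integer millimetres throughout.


translate([539, 513, 0]) cylinder(h = 8, r = 96);
translate([539, 513, 8]) cylinder(h = 164, r = 67);
translate([539, 513, 172]) cylinder(h = 8, r = 96);


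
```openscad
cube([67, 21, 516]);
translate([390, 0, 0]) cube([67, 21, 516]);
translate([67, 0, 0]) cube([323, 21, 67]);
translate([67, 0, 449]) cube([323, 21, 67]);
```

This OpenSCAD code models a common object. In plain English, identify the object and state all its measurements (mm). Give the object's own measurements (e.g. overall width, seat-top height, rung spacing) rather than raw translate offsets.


A rectangular picture frame lying in the x–z plane (depth along y). The opening is 323 mm wide (x) by 382 mm tall (z), surrounded by a border 67 mm wide on all four sides. The frame is 21 mm deep and is made of two full-height vertical stiles with two horizontal rails fitted between them.


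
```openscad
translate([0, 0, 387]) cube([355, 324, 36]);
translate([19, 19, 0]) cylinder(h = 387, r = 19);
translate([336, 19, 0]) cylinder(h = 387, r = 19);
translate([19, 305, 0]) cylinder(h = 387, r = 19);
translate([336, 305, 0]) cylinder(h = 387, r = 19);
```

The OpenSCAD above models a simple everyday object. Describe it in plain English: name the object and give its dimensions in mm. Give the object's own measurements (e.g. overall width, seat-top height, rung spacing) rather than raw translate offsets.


A four-legged stool. The seat is a 355×324×36 mm slab whose top surface is at z = 423 mm; four round legs, each 38 mm in diameter, run from the floor (z = 0) to the underside of the seat, each leg's axis is inset half a diameter from the nearest pair of seat edges (so the leg's bounding box is flush with the corner).


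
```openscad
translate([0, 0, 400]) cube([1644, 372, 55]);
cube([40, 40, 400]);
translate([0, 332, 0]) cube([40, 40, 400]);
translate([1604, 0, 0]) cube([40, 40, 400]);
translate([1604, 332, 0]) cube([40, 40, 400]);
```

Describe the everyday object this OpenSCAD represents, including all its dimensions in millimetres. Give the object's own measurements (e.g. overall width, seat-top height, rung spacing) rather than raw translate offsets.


A long wooden bench with a 1644 mm (x) × 372 mm (y) seat, 55 mm thick, its top surface 455 mm above the floor. Four 40 mm square legs at the seat corners, flush with the edges, run from z = 0 to the seat underside.


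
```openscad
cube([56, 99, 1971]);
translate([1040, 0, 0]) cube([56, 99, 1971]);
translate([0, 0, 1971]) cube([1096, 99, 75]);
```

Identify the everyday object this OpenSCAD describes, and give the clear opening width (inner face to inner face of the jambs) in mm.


A door frame. The clear opening width is 984 mm.

Two 1971 mm tall posts with a header on top — a door frame. The left jamb is 56 mm wide at x = 0; the right jamb starts at x = 1040. The clear opening is 1040 − 56 = 984 mm.


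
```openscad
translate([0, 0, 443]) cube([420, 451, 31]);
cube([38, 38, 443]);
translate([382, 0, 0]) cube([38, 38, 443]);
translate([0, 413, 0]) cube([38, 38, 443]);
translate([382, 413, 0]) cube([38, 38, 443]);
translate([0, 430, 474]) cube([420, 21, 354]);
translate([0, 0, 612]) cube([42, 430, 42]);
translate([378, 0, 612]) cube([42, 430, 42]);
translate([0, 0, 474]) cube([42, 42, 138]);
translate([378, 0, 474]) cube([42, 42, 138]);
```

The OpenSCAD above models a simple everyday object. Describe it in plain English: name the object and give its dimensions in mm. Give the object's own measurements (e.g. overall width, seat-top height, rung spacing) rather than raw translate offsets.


A chair. The seat is a 420×451×31 mm slab with its top at z = 474 mm, on four 38×38 mm corner legs (flush with the seat edges, standing on z = 0). A flat backrest 21 mm thick, 354 mm tall, spans the full seat width and rises from the seat top along its +y edge, rear face flush with the rear of the seat. Two armrests of 42×42 mm section run along each side from the seat's front edge to the front of the backrest, top faces 180 mm above the seat top and outer faces flush with the seat's x-edges; a 42×42 mm post under the front of each armrest stands on the seat at the front corner.


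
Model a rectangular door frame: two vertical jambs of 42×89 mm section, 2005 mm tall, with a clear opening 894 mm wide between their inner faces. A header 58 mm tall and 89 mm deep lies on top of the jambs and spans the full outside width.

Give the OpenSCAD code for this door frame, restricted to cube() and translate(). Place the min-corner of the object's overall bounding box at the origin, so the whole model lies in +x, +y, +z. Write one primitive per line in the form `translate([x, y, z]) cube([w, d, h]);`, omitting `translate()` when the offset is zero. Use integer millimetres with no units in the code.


cube([42, 89, 2005]);
translate([936, 0, 0]) cube([42, 89, 2005]);
translate([0, 0, 2005]) cube([978, 89, 58]);


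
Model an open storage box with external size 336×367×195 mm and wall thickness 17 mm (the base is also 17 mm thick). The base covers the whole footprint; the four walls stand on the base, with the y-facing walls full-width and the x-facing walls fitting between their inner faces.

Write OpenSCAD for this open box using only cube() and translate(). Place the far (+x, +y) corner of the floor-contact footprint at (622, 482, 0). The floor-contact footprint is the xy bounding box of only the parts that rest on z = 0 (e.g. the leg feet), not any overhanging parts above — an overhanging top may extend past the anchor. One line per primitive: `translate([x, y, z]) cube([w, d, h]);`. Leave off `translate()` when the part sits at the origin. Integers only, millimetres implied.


translate([286, 115, 0]) cube([336, 367, 17]);
translate([286, 115, 17]) cube([336, 17, 178]);
translate([286, 465, 17]) cube([336, 17, 178]);
translate([286, 132, 17]) cube([17, 333, 178]);
translate([605, 132, 17]) cube([17, 333, 178]);


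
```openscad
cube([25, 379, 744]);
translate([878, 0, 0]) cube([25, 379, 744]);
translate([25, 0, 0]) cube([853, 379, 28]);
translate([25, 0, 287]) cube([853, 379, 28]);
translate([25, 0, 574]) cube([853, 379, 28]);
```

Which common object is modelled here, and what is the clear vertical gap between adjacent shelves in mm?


A bookshelf. The clear shelf gap is 259 mm.

Two tall side panels with 3 horizontal boards between them — a bookshelf. The first two shelf undersides are at z = 0 and z = 287; with shelf thickness 28, the clear gap is 287 − 0 − 28 = 259 mm.


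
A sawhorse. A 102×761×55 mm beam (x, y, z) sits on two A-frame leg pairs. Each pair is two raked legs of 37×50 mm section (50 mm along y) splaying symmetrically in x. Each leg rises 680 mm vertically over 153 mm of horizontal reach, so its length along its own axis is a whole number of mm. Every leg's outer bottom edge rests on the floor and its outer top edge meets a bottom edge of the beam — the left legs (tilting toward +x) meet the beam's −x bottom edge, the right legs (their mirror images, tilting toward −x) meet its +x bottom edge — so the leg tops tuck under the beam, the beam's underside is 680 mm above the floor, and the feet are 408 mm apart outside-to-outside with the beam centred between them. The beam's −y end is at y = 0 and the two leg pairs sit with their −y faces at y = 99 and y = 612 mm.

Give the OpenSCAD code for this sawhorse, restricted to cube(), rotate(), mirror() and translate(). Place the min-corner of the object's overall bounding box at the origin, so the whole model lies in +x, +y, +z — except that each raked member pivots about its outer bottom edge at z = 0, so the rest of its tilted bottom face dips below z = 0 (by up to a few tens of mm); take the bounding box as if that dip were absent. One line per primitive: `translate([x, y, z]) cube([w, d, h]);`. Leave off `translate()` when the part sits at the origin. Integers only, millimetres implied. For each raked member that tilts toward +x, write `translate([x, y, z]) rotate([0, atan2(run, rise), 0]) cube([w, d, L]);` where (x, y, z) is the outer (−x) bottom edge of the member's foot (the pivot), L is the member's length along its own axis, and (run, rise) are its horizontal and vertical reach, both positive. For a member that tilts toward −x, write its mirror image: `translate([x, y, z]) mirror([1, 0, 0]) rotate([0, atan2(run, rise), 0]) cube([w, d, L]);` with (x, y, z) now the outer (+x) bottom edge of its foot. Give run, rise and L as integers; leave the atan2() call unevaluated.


translate([153, 0, 680]) cube([102, 761, 55]);
translate([0, 99, 0]) rotate([0, atan2(153, 680), 0]) cube([37, 50, 697]);
translate([408, 99, 0]) mirror([1, 0, 0]) rotate([0, atan2(153, 680), 0]) cube([37, 50, 697]);
translate([0, 612, 0]) rotate([0, atan2(153, 680), 0]) cube([37, 50, 697]);
translate([408, 612, 0]) mirror([1, 0, 0]) rotate([0, atan2(153, 680), 0]) cube([37, 50, 697]);


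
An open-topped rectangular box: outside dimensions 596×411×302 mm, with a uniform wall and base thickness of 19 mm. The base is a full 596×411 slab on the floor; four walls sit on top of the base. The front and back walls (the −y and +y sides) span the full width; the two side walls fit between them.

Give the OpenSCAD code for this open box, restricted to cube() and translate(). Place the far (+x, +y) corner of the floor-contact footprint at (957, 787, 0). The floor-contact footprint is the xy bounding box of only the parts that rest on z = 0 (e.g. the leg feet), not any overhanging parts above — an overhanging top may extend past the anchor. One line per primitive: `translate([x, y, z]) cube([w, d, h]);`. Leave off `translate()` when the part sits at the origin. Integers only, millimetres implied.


translate([361, 376, 0]) cube([596, 411, 19]);
translate([361, 376, 19]) cube([596, 19, 283]);
translate([361, 768, 19]) cube([596, 19, 283]);
translate([361, 395, 19]) cube([19, 373, 283]);
translate([938, 395, 19]) cube([19, 373, 283]);


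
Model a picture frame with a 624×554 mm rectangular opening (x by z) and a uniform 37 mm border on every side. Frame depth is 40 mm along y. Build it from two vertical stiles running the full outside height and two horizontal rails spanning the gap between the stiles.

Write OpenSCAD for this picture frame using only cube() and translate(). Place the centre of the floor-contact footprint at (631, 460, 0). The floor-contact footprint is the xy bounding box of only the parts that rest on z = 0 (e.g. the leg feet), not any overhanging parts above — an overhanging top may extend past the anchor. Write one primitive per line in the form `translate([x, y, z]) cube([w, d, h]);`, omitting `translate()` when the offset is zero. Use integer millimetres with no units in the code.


translate([282, 440, 0]) cube([37, 40, 628]);
translate([943, 440, 0]) cube([37, 40, 628]);
translate([319, 440, 0]) cube([624, 40, 37]);
translate([319, 440, 591]) cube([624, 40, 37]);


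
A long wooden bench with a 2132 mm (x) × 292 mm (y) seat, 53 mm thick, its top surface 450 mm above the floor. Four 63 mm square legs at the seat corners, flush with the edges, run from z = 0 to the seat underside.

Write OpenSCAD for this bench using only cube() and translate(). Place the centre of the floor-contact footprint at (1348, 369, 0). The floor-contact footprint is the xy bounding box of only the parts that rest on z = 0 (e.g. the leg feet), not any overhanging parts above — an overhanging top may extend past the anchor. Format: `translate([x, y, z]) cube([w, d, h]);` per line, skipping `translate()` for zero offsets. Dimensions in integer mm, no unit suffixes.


// leg_h = 450 − 53 = 397
translate([282, 223, 397]) cube([2132, 292, 53]);
translate([282, 223, 0]) cube([63, 63, 397]);
translate([282, 452, 0]) cube([63, 63, 397]);
translate([2351, 223, 0]) cube([63, 63, 397]);
translate([2351, 452, 0]) cube([63, 63, 397]);


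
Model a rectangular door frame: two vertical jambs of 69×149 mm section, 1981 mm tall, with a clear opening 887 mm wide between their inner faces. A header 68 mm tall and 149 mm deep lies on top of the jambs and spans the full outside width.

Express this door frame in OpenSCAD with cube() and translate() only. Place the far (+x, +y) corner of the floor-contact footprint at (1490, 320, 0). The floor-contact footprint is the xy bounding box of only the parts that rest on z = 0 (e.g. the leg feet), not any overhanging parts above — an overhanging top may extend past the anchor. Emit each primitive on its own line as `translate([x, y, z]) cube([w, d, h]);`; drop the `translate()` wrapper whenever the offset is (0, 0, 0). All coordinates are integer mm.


translate([465, 171, 0]) cube([69, 149, 1981]);
translate([1421, 171, 0]) cube([69, 149, 1981]);
translate([465, 171, 1981]) cube([1025, 149, 68]);


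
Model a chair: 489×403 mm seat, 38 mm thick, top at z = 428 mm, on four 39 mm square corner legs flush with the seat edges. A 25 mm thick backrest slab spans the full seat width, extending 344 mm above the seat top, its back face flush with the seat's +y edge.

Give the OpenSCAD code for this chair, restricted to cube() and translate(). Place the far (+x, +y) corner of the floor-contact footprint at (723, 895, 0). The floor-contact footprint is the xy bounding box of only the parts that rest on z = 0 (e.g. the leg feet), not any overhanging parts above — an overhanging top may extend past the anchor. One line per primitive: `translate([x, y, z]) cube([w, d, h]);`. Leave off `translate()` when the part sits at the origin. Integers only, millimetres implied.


translate([234, 492, 390]) cube([489, 403, 38]);
translate([234, 492, 0]) cube([39, 39, 390]);
translate([684, 492, 0]) cube([39, 39, 390]);
translate([234, 856, 0]) cube([39, 39, 390]);
translate([684, 856, 0]) cube([39, 39, 390]);
translate([234, 870, 428]) cube([489, 25, 344]);


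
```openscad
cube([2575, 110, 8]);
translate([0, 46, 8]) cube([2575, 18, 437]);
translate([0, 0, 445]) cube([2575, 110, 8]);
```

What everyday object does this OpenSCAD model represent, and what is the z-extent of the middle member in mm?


An I-beam. The web height is 437 mm.

Two wide flanges with a thin centred web — an I-beam. Overall 453 mm minus two 8 mm flanges gives a web of 453 − 2·8 = 437 mm.


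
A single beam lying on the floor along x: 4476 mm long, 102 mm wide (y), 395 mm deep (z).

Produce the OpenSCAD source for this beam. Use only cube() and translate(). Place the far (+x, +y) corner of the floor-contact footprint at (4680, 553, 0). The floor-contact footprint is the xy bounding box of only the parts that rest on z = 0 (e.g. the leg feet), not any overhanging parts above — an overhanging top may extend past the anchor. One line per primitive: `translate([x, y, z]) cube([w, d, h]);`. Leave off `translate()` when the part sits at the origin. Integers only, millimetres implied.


translate([204, 451, 0]) cube([4476, 102, 395]);


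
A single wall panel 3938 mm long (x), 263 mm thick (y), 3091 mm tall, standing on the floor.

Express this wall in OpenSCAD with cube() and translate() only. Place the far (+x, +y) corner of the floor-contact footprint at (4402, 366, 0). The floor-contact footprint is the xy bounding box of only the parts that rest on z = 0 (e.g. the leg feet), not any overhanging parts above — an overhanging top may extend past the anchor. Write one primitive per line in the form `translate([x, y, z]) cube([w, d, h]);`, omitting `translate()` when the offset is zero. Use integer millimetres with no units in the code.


translate([464, 103, 0]) cube([3938, 263, 3091]);
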